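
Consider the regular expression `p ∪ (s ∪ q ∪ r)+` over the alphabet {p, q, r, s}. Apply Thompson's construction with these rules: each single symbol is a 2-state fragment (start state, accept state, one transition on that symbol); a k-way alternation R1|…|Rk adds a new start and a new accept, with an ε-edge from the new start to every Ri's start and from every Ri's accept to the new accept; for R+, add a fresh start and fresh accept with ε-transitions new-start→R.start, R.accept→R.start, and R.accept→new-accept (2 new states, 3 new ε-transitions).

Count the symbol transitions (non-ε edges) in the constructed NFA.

4

Recursing over subexpressions:
Each of the 4 symbol leaves contributes exactly 1 symbol transition.
  s ∪ q ∪ r : 3 symbol transitions
  (s ∪ q ∪ r)+ : 3 symbol transitions
  p ∪ (s ∪ q ∪ r)+ : 4 symbol transitions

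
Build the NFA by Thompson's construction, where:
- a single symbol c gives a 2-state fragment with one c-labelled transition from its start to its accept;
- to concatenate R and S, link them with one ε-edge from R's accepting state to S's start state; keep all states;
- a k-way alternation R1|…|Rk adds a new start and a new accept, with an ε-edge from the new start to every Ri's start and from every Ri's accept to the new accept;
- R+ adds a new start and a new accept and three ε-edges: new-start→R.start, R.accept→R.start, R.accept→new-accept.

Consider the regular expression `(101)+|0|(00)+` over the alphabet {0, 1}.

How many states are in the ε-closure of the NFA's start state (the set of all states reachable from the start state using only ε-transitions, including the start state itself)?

6

Work bottom-up. For each fragment F, track |ε-closure(F.start)| and whether F's accept lies in that closure (i.e. whether F accepts ε). A single-symbol fragment has closure size 1 and does not accept ε.
  101 → same as the first factor's closure: |closure| = 1
  (101)+ → |closure| = 1 + 1 = 2 (the body doesn't accept ε, so the new accept is not reached)
  00 → |closure| equals the left operand's closure size = 1 (its accept is not ε-reachable, so the closure stops there)
  (00)+ → |closure| = 1 + 1 = 2 (the body doesn't accept ε, so the new accept is not reached)
  (101)+|0|(00)+ → |closure| = 1 + 2 + 1 + 2 = 6 (the new accept is not ε-reachable since no branch accepts ε)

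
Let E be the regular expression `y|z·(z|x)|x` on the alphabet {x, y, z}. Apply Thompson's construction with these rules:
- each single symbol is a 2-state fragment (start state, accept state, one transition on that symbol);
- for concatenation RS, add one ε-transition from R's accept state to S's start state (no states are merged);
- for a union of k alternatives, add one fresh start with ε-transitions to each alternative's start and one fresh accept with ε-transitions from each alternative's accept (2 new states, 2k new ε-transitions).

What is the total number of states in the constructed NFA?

14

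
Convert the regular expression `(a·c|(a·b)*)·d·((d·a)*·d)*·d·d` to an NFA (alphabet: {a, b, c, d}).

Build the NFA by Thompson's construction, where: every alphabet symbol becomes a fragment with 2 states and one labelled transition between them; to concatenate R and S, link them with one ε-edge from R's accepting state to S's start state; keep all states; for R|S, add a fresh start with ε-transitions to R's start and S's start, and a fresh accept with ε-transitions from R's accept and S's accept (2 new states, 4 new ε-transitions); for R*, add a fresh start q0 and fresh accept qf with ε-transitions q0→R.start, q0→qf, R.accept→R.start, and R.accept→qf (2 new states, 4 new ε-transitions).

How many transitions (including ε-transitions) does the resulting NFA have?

Building bottom-up:
Each of the 10 symbol leaves contributes 1 transition (1 symbol, 0 ε).
  a·c → 3 transitions (2 symbol, 1 ε)
  a·b → 3 transitions (2 symbol, 1 ε)
  (a·b)* → 7 transitions (2 symbol, 5 ε)
  a·c|(a·b)* → 14 transitions (4 symbol, 10 ε)
  d·a → 3 transitions (2 symbol, 1 ε)
  (d·a)* → 7 transitions (2 symbol, 5 ε)
  (d·a)*·d → 9 transitions (3 symbol, 6 ε)
  ((d·a)*·d)* → 13 transitions (3 symbol, 10 ε)
  (a·c|(a·b)*)·d·((d·a)*·d)*·d·d → 34 transitions (10 symbol, 24 ε)

34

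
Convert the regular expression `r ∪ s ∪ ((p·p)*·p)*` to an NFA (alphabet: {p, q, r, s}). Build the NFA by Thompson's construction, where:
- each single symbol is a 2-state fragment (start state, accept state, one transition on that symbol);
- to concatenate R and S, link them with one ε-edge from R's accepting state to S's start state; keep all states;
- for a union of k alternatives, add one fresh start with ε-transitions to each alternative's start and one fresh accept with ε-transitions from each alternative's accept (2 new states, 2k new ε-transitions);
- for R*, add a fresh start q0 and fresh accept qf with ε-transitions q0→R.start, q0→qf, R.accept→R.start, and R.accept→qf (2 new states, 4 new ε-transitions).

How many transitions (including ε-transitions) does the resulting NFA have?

21

Recursing over subexpressions:
Each of the 5 symbol leaves contributes 1 transition (1 symbol, 0 ε).
  p·p — 3 transitions (2 symbol, 1 ε)
  (p·p)* — 7 transitions (2 symbol, 5 ε)
  (p·p)*·p — 9 transitions (3 symbol, 6 ε)
  ((p·p)*·p)* — 13 transitions (3 symbol, 10 ε)
  r ∪ s ∪ ((p·p)*·p)* — 21 transitions (5 symbol, 16 ε)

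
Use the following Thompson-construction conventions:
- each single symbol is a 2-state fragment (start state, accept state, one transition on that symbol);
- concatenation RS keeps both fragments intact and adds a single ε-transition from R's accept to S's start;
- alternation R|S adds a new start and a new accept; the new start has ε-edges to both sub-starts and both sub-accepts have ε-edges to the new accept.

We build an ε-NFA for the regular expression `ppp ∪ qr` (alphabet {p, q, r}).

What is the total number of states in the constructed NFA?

12

Bottom-up over the parse tree:
Each of the 5 symbol leaves contributes a 2-state fragment.
  ppp : 6 states
  qr : 4 states
  ppp ∪ qr : 12 states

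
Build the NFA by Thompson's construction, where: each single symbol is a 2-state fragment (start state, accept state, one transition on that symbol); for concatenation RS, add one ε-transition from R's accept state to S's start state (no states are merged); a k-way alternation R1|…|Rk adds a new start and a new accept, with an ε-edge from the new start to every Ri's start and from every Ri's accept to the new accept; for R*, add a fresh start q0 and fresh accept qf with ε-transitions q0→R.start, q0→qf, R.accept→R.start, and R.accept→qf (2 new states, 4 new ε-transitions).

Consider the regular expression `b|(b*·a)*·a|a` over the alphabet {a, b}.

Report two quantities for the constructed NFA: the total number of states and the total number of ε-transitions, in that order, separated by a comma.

Recursing over subexpressions:
Each of the 5 symbol leaves contributes 2 states and 0 ε-transitions.
  b* : 4 states, 4 ε-transitions
  b*·a : 6 states, 5 ε-transitions
  (b*·a)* : 8 states, 9 ε-transitions
  (b*·a)*·a : 10 states, 10 ε-transitions
  b|(b*·a)*·a|a : 16 states, 16 ε-transitions

16, 16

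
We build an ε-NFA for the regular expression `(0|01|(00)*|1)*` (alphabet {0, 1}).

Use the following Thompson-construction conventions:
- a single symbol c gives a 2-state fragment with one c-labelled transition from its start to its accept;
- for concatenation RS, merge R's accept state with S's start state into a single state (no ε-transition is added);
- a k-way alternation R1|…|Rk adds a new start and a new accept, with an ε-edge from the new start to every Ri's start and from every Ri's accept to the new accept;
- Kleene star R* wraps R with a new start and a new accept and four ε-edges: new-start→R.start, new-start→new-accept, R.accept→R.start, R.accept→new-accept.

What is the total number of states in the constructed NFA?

16

Recursing over subexpressions:
Each of the 6 symbol leaves contributes a 2-state fragment.
  01 → 3 states
  00 → 3 states
  (00)* → 5 states
  0|01|(00)*|1 → 14 states
  (0|01|(00)*|1)* → 16 states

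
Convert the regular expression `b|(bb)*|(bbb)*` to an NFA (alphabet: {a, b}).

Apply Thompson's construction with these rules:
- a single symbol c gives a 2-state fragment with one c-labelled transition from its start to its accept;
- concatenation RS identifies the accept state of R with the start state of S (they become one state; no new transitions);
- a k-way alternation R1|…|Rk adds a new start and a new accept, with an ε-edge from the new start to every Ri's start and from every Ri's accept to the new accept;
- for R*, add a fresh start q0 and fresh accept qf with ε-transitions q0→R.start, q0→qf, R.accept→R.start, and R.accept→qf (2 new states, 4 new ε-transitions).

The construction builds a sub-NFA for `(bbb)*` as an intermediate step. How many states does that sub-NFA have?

6

Fragment for `(bbb)*`:
Each of the 3 symbol leaves contributes a 2-state fragment.
  bbb → 4 states
  (bbb)* → 6 states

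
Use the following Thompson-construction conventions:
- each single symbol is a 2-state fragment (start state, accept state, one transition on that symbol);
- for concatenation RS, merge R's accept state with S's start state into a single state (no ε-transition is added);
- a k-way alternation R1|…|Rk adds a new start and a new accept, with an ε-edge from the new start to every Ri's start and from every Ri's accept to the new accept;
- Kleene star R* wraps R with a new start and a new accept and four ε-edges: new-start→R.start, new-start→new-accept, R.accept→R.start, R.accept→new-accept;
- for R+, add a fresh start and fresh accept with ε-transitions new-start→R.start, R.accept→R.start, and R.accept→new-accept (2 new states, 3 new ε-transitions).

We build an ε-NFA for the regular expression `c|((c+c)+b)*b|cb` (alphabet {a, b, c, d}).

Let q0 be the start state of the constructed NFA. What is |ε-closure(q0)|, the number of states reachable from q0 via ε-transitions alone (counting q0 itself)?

Compute the ε-closure size of each fragment's start state recursively; a symbol fragment's start has no outgoing ε-edge, so its closure is just itself (size 1).
  c+ — new start ε-reaches only the body's start; the new accept needs a symbol first: |ε-closure| = 1 + 1 = 2
  c+c — |ε-closure| equals the left operand's closure size = 2 (its accept is not ε-reachable, so the closure stops there)
  (c+c)+ — |ε-closure| = 1 + 2 = 3 (the body doesn't accept ε, so the new accept is not reached)
  (c+c)+b — same as the first factor's closure: |ε-closure| = 3
  ((c+c)+b)* — new start has ε-edges to the inner start and to the new accept, so |ε-closure| = 2 + 3 = 5
  ((c+c)+b)*b — the left operand accepts ε, so the closure extends into the next operand (the shared merged state is already counted); |ε-closure| = 5 + (1−1) = 5
  cb — |ε-closure| equals the left operand's closure size = 1 (its accept is not ε-reachable, so the closure stops there)
  c|((c+c)+b)*b|cb — new start ε-reaches every alternative's start; none of them accept ε, so the new accept is not reached: |ε-closure| = 1 + 1 + 5 + 1 = 8

8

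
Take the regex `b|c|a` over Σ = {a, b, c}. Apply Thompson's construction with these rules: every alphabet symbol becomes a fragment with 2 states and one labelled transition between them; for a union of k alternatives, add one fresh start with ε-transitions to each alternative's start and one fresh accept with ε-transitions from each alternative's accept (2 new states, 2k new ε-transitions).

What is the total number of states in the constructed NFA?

By structural recursion:
Each of the 3 symbol leaves contributes a 2-state fragment.
  b|c|a — 8 states

8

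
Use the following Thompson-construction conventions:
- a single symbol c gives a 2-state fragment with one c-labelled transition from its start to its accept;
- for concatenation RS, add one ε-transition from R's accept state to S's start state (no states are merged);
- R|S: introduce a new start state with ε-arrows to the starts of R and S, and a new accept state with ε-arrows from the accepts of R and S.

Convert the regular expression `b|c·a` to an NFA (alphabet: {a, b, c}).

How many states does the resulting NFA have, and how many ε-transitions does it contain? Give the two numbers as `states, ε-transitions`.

8, 5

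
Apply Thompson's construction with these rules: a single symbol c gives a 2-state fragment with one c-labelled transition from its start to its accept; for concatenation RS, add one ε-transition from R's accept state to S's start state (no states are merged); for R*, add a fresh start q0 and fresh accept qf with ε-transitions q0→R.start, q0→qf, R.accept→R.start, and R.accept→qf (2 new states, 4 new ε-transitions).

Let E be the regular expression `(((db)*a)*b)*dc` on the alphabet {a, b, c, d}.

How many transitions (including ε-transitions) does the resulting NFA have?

By structural recursion:
Each of the 6 symbol leaves contributes 1 transition (1 symbol, 0 ε).
  db : 3 transitions (2 symbol, 1 ε)
  (db)* : 7 transitions (2 symbol, 5 ε)
  (db)*a : 9 transitions (3 symbol, 6 ε)
  ((db)*a)* : 13 transitions (3 symbol, 10 ε)
  ((db)*a)*b : 15 transitions (4 symbol, 11 ε)
  (((db)*a)*b)* : 19 transitions (4 symbol, 15 ε)
  (((db)*a)*b)*dc : 23 transitions (6 symbol, 17 ε)

23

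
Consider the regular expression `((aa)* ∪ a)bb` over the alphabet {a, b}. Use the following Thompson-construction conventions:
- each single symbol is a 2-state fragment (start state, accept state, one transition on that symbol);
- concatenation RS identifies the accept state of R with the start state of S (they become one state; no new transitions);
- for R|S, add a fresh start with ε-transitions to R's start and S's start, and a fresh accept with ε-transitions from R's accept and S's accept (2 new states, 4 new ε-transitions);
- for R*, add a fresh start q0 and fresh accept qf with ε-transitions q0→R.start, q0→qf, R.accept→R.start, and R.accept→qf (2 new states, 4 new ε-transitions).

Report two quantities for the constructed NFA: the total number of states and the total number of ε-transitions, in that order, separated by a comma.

By structural recursion:
Each of the 5 symbol leaves contributes 2 states and 0 ε-transitions.
  aa → 3 states, 0 ε-transitions
  (aa)* → 5 states, 4 ε-transitions
  (aa)* ∪ a → 9 states, 8 ε-transitions
  ((aa)* ∪ a)bb → 11 states, 8 ε-transitions

11, 8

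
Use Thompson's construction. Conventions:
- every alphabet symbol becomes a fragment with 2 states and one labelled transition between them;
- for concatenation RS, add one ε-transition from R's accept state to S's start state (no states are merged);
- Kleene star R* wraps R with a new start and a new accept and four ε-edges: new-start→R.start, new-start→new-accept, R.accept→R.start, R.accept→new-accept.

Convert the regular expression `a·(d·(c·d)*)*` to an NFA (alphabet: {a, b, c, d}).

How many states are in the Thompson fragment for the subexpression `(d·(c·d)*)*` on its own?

Fragment for `(d·(c·d)*)*`:
Each of the 3 symbol leaves contributes a 2-state fragment.
  c·d — 4 states
  (c·d)* — 6 states
  d·(c·d)* — 8 states
  (d·(c·d)*)* — 10 states

10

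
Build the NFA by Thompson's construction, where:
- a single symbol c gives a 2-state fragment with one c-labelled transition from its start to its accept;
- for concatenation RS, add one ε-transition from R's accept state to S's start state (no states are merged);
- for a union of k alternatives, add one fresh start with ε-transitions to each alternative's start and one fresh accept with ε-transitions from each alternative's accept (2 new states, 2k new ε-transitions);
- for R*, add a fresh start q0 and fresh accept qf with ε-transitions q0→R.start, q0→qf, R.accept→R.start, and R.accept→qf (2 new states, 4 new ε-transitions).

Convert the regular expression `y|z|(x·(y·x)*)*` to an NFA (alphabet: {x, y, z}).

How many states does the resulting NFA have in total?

16

Building bottom-up:
Each of the 5 symbol leaves contributes a 2-state fragment.
  y·x : 4 states
  (y·x)* : 6 states
  x·(y·x)* : 8 states
  (x·(y·x)*)* : 10 states
  y|z|(x·(y·x)*)* : 16 states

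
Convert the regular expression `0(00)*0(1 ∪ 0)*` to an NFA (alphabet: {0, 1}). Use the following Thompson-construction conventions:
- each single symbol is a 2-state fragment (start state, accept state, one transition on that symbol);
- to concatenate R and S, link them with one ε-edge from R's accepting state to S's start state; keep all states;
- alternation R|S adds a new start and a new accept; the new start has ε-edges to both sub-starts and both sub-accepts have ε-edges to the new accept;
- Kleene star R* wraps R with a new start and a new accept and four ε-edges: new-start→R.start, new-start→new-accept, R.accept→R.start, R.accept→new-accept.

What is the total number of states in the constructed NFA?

Per subexpression:
Each of the 6 symbol leaves contributes a 2-state fragment.
  00 — 4 states
  (00)* — 6 states
  1 ∪ 0 — 6 states
  (1 ∪ 0)* — 8 states
  0(00)*0(1 ∪ 0)* — 18 states

18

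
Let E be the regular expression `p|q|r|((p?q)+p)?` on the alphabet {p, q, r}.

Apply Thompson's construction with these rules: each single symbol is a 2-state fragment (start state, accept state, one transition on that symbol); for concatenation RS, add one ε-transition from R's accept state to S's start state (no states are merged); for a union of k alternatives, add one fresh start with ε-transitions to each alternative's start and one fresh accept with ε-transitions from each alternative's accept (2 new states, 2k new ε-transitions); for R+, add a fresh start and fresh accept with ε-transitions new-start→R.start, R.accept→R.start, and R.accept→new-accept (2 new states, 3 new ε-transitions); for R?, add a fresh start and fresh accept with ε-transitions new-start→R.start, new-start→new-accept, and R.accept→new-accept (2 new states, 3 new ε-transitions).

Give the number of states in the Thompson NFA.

20

By structural recursion:
Each of the 6 symbol leaves contributes a 2-state fragment.
  p? : 4 states
  p?q : 6 states
  (p?q)+ : 8 states
  (p?q)+p : 10 states
  ((p?q)+p)? : 12 states
  p|q|r|((p?q)+p)? : 20 states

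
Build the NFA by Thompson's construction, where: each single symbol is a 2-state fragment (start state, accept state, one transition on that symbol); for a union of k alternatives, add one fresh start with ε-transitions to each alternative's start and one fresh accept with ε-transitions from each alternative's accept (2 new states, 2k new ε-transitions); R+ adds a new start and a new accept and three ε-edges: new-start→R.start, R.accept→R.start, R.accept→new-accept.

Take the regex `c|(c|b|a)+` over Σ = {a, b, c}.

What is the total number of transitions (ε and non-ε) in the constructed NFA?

By structural recursion:
Each of the 4 symbol leaves contributes 1 transition (1 symbol, 0 ε).
  c|b|a : 9 transitions (3 symbol, 6 ε)
  (c|b|a)+ : 12 transitions (3 symbol, 9 ε)
  c|(c|b|a)+ : 17 transitions (4 symbol, 13 ε)

17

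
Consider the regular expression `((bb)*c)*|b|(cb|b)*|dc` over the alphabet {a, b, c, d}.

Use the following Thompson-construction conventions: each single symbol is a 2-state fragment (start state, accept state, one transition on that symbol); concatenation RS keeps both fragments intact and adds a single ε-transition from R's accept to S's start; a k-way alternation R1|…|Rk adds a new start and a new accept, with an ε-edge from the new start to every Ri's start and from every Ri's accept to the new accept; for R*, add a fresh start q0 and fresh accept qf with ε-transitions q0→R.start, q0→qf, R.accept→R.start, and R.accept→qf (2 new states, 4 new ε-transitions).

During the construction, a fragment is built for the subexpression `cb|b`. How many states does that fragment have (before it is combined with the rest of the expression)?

8

Fragment for `cb|b`:
Each of the 3 symbol leaves contributes a 2-state fragment.
  cb — 4 states
  cb|b — 8 states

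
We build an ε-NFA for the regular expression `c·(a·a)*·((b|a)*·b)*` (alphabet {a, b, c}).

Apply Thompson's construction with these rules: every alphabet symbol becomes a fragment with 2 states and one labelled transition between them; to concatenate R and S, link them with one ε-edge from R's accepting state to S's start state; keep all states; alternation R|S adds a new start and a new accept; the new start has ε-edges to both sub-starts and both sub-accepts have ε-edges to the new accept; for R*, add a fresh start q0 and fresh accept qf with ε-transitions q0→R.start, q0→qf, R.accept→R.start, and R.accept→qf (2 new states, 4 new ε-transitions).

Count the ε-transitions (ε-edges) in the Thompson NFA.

20

Recursing over subexpressions:
Each of the 6 symbol leaves contributes 0 ε-transitions.
  a·a — 1 ε-transition
  (a·a)* — 5 ε-transitions
  b|a — 4 ε-transitions
  (b|a)* — 8 ε-transitions
  (b|a)*·b — 9 ε-transitions
  ((b|a)*·b)* — 13 ε-transitions
  c·(a·a)*·((b|a)*·b)* — 20 ε-transitions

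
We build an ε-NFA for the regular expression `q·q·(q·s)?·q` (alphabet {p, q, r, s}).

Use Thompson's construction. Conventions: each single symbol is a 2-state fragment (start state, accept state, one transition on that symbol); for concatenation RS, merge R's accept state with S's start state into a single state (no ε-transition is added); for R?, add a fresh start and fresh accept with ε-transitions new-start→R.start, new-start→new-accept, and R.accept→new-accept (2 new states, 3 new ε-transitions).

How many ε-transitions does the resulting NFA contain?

Building bottom-up:
Each of the 5 symbol leaves contributes 0 ε-transitions.
  q·s = 0 ε-transitions
  (q·s)? = 3 ε-transitions
  q·q·(q·s)?·q = 3 ε-transitions

3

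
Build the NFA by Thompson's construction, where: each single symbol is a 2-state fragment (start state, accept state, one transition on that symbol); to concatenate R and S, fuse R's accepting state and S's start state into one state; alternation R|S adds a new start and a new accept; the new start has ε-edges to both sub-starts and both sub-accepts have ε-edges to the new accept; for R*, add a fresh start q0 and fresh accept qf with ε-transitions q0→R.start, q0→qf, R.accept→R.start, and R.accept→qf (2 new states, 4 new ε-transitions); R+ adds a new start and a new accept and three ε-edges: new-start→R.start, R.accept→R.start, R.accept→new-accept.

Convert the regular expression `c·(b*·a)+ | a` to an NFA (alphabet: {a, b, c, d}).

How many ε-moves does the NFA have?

11

Building bottom-up:
Each of the 4 symbol leaves contributes 0 ε-transitions.
  b* : 4 ε-transitions
  b*·a : 4 ε-transitions
  (b*·a)+ : 7 ε-transitions
  c·(b*·a)+ : 7 ε-transitions
  c·(b*·a)+ | a : 11 ε-transitions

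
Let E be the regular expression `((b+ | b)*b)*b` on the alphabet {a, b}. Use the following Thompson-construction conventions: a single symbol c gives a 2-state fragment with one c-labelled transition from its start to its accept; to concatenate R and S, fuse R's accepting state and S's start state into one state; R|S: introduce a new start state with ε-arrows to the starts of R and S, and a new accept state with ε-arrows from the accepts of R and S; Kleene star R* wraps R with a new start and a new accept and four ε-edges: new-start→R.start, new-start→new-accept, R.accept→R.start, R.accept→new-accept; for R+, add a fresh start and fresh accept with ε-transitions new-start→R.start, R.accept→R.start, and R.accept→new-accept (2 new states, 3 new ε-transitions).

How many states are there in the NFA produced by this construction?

By structural recursion:
Each of the 4 symbol leaves contributes a 2-state fragment.
  b+ — 4 states
  b+ | b — 8 states
  (b+ | b)* — 10 states
  (b+ | b)*b — 11 states
  ((b+ | b)*b)* — 13 states
  ((b+ | b)*b)*b — 14 states

14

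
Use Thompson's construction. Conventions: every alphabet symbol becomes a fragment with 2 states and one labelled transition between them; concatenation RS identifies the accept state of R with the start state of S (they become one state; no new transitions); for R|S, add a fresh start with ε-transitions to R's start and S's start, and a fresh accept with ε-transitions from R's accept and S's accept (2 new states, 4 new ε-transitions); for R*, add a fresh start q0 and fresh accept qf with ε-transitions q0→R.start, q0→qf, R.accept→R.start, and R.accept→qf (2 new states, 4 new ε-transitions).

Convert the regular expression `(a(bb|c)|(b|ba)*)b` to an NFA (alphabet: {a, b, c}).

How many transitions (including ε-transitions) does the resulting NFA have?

24

By structural recursion:
Each of the 8 symbol leaves contributes 1 transition (1 symbol, 0 ε).
  bb → 2 transitions (2 symbol, 0 ε)
  bb|c → 7 transitions (3 symbol, 4 ε)
  a(bb|c) → 8 transitions (4 symbol, 4 ε)
  ba → 2 transitions (2 symbol, 0 ε)
  b|ba → 7 transitions (3 symbol, 4 ε)
  (b|ba)* → 11 transitions (3 symbol, 8 ε)
  a(bb|c)|(b|ba)* → 23 transitions (7 symbol, 16 ε)
  (a(bb|c)|(b|ba)*)b → 24 transitions (8 symbol, 16 ε)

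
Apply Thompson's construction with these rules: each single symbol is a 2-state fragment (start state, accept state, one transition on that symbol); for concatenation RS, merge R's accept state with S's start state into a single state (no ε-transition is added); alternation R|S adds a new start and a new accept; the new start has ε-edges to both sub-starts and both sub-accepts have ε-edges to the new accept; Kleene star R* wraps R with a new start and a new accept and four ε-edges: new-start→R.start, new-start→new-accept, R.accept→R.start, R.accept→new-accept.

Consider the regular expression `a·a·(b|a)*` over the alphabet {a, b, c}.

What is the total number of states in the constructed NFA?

Recursing over subexpressions:
Each of the 4 symbol leaves contributes a 2-state fragment.
  b|a : 6 states
  (b|a)* : 8 states
  a·a·(b|a)* : 10 states

10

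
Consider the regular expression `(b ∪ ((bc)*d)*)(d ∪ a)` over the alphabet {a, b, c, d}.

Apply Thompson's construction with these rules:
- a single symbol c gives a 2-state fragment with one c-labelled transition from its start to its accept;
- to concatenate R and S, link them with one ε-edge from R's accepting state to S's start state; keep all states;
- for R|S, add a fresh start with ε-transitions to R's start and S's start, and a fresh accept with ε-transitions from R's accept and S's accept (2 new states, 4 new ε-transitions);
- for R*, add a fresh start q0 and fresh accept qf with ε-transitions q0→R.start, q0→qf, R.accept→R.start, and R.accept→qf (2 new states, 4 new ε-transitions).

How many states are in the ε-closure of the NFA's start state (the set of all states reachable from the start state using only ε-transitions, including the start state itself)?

12

Let C(F) = |ε-closure(F.start)| within fragment F, and note whether F accepts ε. Symbol fragments have C = 1 and do not accept ε. Then:
  bc → |closure| equals the left operand's closure size = 1 (its accept is not ε-reachable, so the closure stops there)
  (bc)* → |closure| = 1 (new start) + 1 (body) + 1 (new accept) = 3
  (bc)*d → the left operand accepts ε, so the closure extends into the next operand (via the concat ε-link); |closure| = 3 + 1 = 4
  ((bc)*d)* → the star's fresh start ε-reaches both the body's start and the fresh accept: |closure| = 2 + 4 = 6
  b ∪ ((bc)*d)* → |closure| = 1 (new start) + (1 + 6) + 1 (new accept, since some branch ε-reaches its own accept) = 9
  d ∪ a → |closure| = 1 + 1 + 1 = 3 (the new accept is not ε-reachable since no branch accepts ε)
  (b ∪ ((bc)*d)*)(d ∪ a) → |closure| = 9 + 3 = 12 (closure spills across the concat boundary because the left factor accepts ε)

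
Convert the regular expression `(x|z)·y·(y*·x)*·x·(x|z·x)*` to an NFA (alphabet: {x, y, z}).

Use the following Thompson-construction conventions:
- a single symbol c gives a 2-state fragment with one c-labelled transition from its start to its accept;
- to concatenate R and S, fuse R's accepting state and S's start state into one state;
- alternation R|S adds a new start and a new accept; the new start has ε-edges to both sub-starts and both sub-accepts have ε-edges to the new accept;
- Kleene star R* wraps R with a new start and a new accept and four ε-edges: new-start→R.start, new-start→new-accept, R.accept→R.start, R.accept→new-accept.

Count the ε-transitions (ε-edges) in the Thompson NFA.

Bottom-up over the parse tree:
Each of the 9 symbol leaves contributes 0 ε-transitions.
  x|z : 4 ε-transitions
  y* : 4 ε-transitions
  y*·x : 4 ε-transitions
  (y*·x)* : 8 ε-transitions
  z·x : 0 ε-transitions
  x|z·x : 4 ε-transitions
  (x|z·x)* : 8 ε-transitions
  (x|z)·y·(y*·x)*·x·(x|z·x)* : 20 ε-transitions

20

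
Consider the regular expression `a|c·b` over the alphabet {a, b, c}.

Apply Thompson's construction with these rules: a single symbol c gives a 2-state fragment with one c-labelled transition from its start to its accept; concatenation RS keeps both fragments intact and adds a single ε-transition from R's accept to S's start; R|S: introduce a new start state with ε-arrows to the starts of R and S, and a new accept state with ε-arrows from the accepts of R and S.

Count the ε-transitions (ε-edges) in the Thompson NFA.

5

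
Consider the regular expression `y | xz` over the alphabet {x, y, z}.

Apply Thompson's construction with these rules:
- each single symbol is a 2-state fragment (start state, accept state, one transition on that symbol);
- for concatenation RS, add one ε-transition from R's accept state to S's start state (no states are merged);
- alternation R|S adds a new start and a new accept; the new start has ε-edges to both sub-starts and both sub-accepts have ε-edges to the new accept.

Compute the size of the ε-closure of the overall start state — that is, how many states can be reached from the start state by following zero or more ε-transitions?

Work bottom-up. For each fragment F, track |ε-closure(F.start)| and whether F's accept lies in that closure (i.e. whether F accepts ε). A single-symbol fragment has closure size 1 and does not accept ε.
  xz → same as the first factor's closure: |ε-closure| = 1
  y | xz → |ε-closure| = 1 + 1 + 1 = 3 (the new accept is not ε-reachable since no branch accepts ε)

3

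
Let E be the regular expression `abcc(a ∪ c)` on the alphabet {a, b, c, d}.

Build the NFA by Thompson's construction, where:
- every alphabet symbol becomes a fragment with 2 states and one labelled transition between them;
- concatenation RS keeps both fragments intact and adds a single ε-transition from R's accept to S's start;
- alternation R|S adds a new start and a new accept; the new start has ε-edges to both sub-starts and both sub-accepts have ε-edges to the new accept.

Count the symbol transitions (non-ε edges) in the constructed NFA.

Recursing over subexpressions:
Each of the 6 symbol leaves contributes exactly 1 symbol transition.
  a ∪ c → 2 symbol transitions
  abcc(a ∪ c) → 6 symbol transitions

6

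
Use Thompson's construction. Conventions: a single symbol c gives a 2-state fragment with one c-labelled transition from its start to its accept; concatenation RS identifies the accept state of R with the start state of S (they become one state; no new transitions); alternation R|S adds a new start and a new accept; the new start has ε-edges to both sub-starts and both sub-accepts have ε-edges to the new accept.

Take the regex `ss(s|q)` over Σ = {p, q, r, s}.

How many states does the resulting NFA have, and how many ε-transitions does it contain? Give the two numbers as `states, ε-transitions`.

Bottom-up over the parse tree:
Each of the 4 symbol leaves contributes 2 states and 0 ε-transitions.
  s|q : 6 states, 4 ε-transitions
  ss(s|q) : 8 states, 4 ε-transitions

8, 4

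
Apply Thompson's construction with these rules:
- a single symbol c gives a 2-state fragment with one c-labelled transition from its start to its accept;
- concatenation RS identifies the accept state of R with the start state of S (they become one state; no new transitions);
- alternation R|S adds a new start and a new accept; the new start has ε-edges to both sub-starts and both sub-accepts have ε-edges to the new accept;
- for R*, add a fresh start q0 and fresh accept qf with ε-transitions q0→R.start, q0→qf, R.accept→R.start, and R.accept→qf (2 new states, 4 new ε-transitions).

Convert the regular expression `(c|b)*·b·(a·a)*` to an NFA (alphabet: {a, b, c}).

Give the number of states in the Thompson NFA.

Building bottom-up:
Each of the 5 symbol leaves contributes a 2-state fragment.
  c|b = 6 states
  (c|b)* = 8 states
  a·a = 3 states
  (a·a)* = 5 states
  (c|b)*·b·(a·a)* = 13 states

13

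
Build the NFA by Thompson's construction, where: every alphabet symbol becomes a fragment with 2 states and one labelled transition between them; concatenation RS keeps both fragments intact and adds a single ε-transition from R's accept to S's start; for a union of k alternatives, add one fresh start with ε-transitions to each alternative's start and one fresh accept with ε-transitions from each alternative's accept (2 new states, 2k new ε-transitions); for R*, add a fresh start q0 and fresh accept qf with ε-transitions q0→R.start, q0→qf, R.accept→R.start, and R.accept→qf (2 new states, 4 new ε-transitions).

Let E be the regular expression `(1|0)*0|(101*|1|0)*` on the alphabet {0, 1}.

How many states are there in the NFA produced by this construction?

28

By structural recursion:
Each of the 8 symbol leaves contributes a 2-state fragment.
  1|0 — 6 states
  (1|0)* — 8 states
  (1|0)*0 — 10 states
  1* — 4 states
  101* — 8 states
  101*|1|0 — 14 states
  (101*|1|0)* — 16 states
  (1|0)*0|(101*|1|0)* — 28 states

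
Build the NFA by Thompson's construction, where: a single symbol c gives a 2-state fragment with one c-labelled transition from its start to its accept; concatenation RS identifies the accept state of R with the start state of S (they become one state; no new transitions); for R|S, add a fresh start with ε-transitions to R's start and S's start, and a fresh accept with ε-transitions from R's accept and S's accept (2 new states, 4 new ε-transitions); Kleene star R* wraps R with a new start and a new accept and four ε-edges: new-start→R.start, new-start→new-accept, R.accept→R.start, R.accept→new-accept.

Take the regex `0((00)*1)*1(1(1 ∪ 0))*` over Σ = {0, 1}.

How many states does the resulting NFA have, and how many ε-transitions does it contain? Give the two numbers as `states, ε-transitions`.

18, 16

By structural recursion:
Each of the 8 symbol leaves contributes 2 states and 0 ε-transitions.
  00 — 3 states, 0 ε-transitions
  (00)* — 5 states, 4 ε-transitions
  (00)*1 — 6 states, 4 ε-transitions
  ((00)*1)* — 8 states, 8 ε-transitions
  1 ∪ 0 — 6 states, 4 ε-transitions
  1(1 ∪ 0) — 7 states, 4 ε-transitions
  (1(1 ∪ 0))* — 9 states, 8 ε-transitions
  0((00)*1)*1(1(1 ∪ 0))* — 18 states, 16 ε-transitions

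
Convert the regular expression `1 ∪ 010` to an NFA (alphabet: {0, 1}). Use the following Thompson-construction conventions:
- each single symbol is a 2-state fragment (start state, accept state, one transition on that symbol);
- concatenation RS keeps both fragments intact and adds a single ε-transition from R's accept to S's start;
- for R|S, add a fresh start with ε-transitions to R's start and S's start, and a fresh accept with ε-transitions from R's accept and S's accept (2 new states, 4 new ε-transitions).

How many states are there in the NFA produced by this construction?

10

Bottom-up over the parse tree:
Each of the 4 symbol leaves contributes a 2-state fragment.
  010 — 6 states
  1 ∪ 010 — 10 states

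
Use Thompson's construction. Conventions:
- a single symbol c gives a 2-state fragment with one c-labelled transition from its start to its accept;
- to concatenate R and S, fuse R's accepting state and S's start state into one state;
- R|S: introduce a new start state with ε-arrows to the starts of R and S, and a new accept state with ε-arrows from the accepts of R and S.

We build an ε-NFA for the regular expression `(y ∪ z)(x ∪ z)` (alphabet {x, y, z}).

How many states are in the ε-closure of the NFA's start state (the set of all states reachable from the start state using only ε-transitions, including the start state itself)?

3

Compute the ε-closure size of each fragment's start state recursively; a symbol fragment's start has no outgoing ε-edge, so its closure is just itself (size 1).
  y ∪ z → new start ε-reaches every alternative's start; none of them accept ε, so the new accept is not reached: |ε-closure| = 1 + 1 + 1 = 3
  x ∪ z → new start ε-reaches every alternative's start; none of them accept ε, so the new accept is not reached: |ε-closure| = 1 + 1 + 1 = 3
  (y ∪ z)(x ∪ z) → |ε-closure| equals the left operand's closure size = 3 (its accept is not ε-reachable, so the closure stops there)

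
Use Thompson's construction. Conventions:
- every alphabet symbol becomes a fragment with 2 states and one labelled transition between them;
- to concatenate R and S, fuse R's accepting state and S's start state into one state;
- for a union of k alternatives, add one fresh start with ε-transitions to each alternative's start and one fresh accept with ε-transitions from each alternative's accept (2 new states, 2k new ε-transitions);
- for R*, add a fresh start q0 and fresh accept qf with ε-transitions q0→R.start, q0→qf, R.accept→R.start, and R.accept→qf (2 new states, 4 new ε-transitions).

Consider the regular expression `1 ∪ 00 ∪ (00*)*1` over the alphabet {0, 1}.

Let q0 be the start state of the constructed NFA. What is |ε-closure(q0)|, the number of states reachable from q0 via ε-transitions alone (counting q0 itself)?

6

Work bottom-up. For each fragment F, track |ε-closure(F.start)| and whether F's accept lies in that closure (i.e. whether F accepts ε). A single-symbol fragment has closure size 1 and does not accept ε.
  00 : C equals the left operand's closure size = 1 (its accept is not ε-reachable, so the closure stops there)
  0* : C = 1 (new start) + 1 (body) + 1 (new accept) = 3
  00* : C equals the left operand's closure size = 1 (its accept is not ε-reachable, so the closure stops there)
  (00*)* : new start has ε-edges to the inner start and to the new accept, so C = 2 + 1 = 3
  (00*)*1 : C = 3 + (1−1) = 3 (closure spills across the concat boundary because the left factor accepts ε)
  1 ∪ 00 ∪ (00*)*1 : C = 1 + 1 + 1 + 3 = 6 (the new accept is not ε-reachable since no branch accepts ε)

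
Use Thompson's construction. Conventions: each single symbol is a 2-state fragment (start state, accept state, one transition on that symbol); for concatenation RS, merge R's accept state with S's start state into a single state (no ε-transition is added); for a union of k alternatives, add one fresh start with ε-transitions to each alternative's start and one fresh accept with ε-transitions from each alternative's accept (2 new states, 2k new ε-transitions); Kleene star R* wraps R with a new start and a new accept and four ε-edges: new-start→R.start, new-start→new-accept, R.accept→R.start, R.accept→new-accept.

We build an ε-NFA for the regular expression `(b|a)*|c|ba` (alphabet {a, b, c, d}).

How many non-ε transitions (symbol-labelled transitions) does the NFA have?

5

Per subexpression:
Each of the 5 symbol leaves contributes exactly 1 symbol transition.
  b|a → 2 symbol transitions
  (b|a)* → 2 symbol transitions
  ba → 2 symbol transitions
  (b|a)*|c|ba → 5 symbol transitions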